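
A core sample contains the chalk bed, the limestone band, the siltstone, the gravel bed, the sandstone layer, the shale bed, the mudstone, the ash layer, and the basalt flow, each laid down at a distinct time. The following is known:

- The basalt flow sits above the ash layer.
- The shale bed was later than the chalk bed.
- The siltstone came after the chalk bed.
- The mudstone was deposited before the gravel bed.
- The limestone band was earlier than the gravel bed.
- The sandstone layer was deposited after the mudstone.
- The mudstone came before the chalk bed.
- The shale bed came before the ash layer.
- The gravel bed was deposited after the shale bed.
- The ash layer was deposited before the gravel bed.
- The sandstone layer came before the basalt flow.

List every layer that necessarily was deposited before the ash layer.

the chalk bed, the mudstone, the shale bed

Directly stated before the ash layer: the shale bed.
The chalk bed reaches the ash layer via the chalk bed → the shale bed → the ash layer.
The mudstone reaches the ash layer via the mudstone → the chalk bed → the shale bed → the ash layer.
No chain forces the sandstone layer (or any of the others) ahead of the ash layer.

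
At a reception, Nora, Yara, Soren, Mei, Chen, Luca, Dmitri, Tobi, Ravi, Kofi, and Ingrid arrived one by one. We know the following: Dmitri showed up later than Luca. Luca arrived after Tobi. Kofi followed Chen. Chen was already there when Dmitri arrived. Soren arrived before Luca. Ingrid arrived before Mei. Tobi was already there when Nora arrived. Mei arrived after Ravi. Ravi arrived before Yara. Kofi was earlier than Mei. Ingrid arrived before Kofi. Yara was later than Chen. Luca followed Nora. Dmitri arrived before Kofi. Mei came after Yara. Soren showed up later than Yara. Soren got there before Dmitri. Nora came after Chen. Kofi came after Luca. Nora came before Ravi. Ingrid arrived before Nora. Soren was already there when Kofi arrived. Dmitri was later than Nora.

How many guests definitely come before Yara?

5

Directly stated before Yara: Chen and Ravi.
Ingrid reaches Yara via Ingrid → Nora → Ravi → Yara.
Nora reaches Yara via Nora → Ravi → Yara.
Tobi reaches Yara via Tobi → Nora → Ravi → Yara.
That's Chen, Ingrid, Nora, Ravi, and Tobi — 5 in all.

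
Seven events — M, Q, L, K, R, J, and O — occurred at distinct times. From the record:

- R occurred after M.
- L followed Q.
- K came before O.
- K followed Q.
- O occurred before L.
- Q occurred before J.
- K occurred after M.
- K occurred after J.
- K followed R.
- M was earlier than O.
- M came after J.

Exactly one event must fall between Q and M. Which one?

J

Tracing the constraints gives Q → J → M, so J sits after Q and before M.
No other event is forced both after Q and before M.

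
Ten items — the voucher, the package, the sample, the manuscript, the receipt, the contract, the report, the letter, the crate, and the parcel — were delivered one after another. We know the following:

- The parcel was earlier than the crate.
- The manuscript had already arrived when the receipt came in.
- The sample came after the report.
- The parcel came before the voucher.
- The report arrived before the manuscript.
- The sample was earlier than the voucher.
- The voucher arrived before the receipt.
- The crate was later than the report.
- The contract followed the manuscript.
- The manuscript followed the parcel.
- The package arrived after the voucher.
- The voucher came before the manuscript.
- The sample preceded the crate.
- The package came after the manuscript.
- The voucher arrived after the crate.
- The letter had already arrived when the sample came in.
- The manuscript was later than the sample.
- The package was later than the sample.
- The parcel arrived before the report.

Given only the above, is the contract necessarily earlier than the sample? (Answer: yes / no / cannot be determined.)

no

Tracing the constraints gives the sample → the manuscript → the contract, so the sample must come before the contract.
That means the contract cannot be before the sample.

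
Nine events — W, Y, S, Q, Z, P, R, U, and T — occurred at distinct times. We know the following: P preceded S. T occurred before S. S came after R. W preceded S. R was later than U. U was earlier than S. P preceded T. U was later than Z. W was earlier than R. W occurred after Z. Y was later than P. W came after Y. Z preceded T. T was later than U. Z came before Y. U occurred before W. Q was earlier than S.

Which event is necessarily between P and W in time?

Tracing the constraints gives P → Y → W, so Y sits after P and before W.
No other event is forced both after P and before W.

Y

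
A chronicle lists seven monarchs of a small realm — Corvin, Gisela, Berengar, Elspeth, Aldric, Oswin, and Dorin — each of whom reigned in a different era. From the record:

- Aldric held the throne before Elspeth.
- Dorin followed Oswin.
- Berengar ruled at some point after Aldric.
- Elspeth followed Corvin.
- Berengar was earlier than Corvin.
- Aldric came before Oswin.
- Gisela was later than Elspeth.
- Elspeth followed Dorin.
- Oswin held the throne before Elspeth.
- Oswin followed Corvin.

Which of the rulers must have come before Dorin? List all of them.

Aldric, Berengar, Corvin, Oswin

Directly stated before Dorin: Oswin.
Aldric reaches Dorin via Aldric → Oswin → Dorin.
Berengar reaches Dorin via Berengar → Corvin → Oswin → Dorin.
Corvin reaches Dorin via Corvin → Oswin → Dorin.
No chain forces Elspeth (or any of the others) ahead of Dorin.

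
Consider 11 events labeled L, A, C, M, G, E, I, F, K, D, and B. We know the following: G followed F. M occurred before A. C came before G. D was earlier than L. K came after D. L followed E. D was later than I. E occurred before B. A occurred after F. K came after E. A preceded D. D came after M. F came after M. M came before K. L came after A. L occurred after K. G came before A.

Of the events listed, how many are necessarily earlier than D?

Directly stated before D: A, I, and M.
C reaches D via C → G → A → D.
F reaches D via F → A → D.
G reaches D via G → A → D.
No chain forces L (or any of the others) ahead of D.
That's A, C, F, G, I, and M — 6 in all.

6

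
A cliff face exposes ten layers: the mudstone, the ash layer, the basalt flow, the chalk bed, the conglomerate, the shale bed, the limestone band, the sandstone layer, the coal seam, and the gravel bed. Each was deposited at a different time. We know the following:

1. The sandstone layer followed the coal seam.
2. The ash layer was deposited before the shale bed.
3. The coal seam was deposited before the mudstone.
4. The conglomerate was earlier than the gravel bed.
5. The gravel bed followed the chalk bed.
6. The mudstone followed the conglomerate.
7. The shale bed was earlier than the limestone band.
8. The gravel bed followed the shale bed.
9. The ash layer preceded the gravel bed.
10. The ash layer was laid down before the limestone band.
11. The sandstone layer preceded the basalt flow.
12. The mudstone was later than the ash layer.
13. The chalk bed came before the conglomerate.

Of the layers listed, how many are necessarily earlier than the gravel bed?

4

Directly stated before the gravel bed: the ash layer, the chalk bed, the conglomerate, and the shale bed.
No chain forces the limestone band (or any of the others) ahead of the gravel bed.
That's the ash layer, the chalk bed, the conglomerate, and the shale bed — 4 in all.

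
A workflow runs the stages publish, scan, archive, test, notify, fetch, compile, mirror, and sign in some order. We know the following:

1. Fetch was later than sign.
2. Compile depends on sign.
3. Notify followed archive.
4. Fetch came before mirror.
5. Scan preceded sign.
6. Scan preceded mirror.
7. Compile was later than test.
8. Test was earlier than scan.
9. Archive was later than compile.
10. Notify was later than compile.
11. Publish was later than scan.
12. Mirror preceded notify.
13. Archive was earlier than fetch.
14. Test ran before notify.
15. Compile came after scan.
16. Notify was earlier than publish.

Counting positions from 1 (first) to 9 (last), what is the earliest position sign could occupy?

Scan and test must both come before sign — 2 forced predecessors.
Nothing else is forced ahead of sign, so its earliest slot is position 2 + 1 = 3.

3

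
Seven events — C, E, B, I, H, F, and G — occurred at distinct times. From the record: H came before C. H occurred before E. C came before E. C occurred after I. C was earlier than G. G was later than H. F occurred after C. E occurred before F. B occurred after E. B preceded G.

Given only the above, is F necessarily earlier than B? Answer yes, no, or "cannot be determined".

No chain of stated constraints runs from F to B, and none runs from B to F either.
So the relative order of F and B is not fixed by the given facts.

cannot be determined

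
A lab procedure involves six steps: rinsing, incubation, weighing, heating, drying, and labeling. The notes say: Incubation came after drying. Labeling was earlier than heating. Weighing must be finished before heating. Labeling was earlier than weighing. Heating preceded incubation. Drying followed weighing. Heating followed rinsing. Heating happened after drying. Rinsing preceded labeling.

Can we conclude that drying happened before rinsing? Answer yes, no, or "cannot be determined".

Tracing the constraints gives rinsing → labeling → weighing → drying, so rinsing must come before drying.
That means drying cannot be before rinsing.

no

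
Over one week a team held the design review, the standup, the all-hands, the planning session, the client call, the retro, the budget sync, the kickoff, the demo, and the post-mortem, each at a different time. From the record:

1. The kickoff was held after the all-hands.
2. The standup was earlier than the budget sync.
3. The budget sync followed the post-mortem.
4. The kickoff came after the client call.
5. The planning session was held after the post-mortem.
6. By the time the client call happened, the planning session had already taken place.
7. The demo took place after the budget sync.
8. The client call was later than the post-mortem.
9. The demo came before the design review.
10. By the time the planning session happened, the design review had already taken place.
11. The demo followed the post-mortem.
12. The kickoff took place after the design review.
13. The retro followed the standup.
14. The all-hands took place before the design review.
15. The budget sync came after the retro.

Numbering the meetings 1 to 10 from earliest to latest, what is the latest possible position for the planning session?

The planning session must come before the client call and the kickoff — 2 meetings forced after it.
Everything else can be placed before the planning session in some valid order, so the planning session can sit as late as position 10 − 2 = 8.

8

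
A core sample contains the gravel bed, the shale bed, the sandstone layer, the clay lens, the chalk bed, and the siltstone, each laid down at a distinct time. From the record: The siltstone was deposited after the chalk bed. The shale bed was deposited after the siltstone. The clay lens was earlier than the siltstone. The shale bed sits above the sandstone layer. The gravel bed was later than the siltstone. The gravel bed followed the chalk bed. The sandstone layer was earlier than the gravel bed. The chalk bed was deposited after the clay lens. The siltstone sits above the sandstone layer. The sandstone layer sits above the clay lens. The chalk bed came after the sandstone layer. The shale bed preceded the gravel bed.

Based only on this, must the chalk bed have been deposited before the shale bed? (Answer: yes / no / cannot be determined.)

Chain the constraints: the chalk bed → the siltstone → the shale bed. Each link is directly stated, so the chalk bed comes before the shale bed.

yes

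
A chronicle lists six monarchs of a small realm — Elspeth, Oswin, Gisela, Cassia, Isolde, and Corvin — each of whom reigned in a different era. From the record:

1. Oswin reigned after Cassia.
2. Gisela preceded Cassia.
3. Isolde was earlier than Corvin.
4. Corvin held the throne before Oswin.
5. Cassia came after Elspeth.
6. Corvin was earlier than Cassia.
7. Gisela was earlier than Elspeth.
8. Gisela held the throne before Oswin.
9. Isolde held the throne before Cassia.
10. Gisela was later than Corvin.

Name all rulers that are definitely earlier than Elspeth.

Directly stated before Elspeth: Gisela.
Corvin reaches Elspeth via Corvin → Gisela → Elspeth.
Isolde reaches Elspeth via Isolde → Corvin → Gisela → Elspeth.
No chain forces Cassia (or any of the others) ahead of Elspeth.

Corvin, Gisela, Isolde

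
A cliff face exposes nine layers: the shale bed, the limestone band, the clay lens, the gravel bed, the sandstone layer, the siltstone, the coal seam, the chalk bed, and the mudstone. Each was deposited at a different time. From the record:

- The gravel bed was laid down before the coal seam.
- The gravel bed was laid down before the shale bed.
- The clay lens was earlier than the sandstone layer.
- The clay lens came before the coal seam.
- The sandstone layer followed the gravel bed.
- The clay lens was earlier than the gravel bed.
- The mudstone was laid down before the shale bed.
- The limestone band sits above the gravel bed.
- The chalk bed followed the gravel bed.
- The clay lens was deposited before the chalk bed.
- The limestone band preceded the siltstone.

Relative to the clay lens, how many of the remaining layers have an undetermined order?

Forced after the clay lens: the chalk bed, the coal seam, the gravel bed, the limestone band, the sandstone layer, the shale bed, and the siltstone.
That leaves the mudstone with no forced order relative to the clay lens — 1.

1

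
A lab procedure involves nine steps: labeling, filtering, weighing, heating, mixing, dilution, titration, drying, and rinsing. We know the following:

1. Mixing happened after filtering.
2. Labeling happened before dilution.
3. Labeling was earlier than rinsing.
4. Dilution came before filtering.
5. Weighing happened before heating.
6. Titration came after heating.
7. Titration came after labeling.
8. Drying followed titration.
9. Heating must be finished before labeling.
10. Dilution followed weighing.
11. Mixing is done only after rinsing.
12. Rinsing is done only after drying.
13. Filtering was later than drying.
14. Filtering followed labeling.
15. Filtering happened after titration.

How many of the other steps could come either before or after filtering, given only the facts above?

1

Forced before filtering: dilution, drying, heating, labeling, titration, and weighing; forced after filtering: mixing.
That leaves rinsing with no forced order relative to filtering — 1.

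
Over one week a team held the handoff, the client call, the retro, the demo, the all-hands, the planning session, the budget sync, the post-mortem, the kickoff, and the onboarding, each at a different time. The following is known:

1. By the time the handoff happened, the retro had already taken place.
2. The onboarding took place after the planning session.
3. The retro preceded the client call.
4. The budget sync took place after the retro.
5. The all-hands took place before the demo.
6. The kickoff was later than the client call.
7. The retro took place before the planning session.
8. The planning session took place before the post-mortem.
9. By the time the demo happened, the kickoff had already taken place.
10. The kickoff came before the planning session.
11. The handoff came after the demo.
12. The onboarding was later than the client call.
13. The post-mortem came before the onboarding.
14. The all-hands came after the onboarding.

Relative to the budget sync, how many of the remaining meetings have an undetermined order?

8

Forced before the budget sync: the retro.
That leaves the all-hands, the client call, the demo, the handoff, the kickoff, the onboarding, the planning session, and the post-mortem with no forced order relative to the budget sync — 8.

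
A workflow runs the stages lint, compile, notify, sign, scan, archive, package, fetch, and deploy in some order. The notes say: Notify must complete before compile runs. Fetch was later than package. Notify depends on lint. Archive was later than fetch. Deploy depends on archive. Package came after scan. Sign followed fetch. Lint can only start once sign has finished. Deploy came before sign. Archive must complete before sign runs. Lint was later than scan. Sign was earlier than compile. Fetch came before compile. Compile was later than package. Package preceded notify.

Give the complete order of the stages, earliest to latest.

scan, package, fetch, archive, deploy, sign, lint, notify, compile

The constraints fix every adjacent pair, so only one ordering works:
scan → package → fetch → archive → deploy → sign → lint → notify → compile.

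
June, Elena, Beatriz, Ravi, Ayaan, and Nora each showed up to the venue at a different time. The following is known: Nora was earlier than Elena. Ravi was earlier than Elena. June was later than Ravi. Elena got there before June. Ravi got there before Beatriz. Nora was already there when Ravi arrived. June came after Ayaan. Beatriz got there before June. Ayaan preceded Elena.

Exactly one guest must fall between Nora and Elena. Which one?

Ravi

Tracing the constraints gives Nora → Ravi → Elena, so Ravi sits after Nora and before Elena.
No other guest is forced both after Nora and before Elena.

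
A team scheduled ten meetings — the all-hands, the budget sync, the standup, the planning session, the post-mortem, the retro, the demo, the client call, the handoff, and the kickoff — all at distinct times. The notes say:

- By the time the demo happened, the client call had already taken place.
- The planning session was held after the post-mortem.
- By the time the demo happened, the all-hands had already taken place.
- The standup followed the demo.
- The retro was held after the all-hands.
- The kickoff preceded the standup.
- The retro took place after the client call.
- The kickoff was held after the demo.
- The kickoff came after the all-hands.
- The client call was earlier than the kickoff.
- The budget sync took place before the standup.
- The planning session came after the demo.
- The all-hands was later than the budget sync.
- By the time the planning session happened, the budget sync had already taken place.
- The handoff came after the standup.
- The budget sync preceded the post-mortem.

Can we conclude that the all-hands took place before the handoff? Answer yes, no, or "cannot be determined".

Chain the constraints: the all-hands → the demo → the standup → the handoff. Each link is directly stated, so the all-hands comes before the handoff.

yes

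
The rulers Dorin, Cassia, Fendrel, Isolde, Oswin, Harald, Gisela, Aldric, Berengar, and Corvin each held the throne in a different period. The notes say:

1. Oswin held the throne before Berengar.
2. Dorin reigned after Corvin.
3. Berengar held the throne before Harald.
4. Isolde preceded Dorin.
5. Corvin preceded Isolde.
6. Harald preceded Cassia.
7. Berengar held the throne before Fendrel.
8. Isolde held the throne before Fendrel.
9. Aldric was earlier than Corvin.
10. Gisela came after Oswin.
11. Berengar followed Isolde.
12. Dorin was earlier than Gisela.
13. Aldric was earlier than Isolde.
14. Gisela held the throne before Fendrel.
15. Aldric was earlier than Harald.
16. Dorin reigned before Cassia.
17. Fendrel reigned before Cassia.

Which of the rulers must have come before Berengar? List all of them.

Aldric, Corvin, Isolde, Oswin

Directly stated before Berengar: Isolde and Oswin.
Aldric reaches Berengar via Aldric → Isolde → Berengar.
Corvin reaches Berengar via Corvin → Isolde → Berengar.
No chain forces Dorin (or any of the others) ahead of Berengar.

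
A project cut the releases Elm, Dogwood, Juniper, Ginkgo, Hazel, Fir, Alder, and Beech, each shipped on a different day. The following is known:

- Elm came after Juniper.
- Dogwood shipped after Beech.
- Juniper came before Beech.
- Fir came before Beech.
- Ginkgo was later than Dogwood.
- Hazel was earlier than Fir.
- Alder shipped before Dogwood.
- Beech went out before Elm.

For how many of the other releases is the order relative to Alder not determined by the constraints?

Forced after Alder: Dogwood and Ginkgo.
That leaves Beech, Elm, Fir, Hazel, and Juniper with no forced order relative to Alder — 5.

5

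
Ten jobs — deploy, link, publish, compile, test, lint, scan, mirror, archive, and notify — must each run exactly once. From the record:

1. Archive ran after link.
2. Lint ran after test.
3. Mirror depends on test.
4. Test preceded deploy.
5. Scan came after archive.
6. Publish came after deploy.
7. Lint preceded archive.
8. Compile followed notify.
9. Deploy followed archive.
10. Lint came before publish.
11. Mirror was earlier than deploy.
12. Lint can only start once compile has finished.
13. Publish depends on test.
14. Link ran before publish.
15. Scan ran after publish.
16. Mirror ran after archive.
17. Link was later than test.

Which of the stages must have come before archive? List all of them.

Directly stated before archive: link and lint.
Compile reaches archive via compile → lint → archive.
Notify reaches archive via notify → compile → lint → archive.
Test reaches archive via test → lint → archive.
No chain forces scan (or any of the others) ahead of archive.

compile, link, lint, notify, test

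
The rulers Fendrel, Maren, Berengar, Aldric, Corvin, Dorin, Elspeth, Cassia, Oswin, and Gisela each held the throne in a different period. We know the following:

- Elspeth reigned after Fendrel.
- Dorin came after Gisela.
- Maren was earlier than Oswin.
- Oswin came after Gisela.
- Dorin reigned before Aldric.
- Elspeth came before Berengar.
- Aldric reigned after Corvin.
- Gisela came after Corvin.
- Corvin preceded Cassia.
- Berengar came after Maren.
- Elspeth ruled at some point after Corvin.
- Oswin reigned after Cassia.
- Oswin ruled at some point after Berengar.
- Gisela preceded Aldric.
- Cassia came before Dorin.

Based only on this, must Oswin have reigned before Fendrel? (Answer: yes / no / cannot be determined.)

Tracing the constraints gives Fendrel → Elspeth → Berengar → Oswin, so Fendrel must come before Oswin.
That means Oswin cannot be before Fendrel.

no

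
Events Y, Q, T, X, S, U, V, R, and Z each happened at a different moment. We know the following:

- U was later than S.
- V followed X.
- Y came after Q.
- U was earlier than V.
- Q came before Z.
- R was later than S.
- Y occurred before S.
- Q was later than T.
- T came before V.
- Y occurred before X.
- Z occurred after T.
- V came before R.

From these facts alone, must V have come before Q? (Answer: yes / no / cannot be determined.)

no

Tracing the constraints gives Q → Y → X → V, so Q must come before V.
That means V cannot be before Q.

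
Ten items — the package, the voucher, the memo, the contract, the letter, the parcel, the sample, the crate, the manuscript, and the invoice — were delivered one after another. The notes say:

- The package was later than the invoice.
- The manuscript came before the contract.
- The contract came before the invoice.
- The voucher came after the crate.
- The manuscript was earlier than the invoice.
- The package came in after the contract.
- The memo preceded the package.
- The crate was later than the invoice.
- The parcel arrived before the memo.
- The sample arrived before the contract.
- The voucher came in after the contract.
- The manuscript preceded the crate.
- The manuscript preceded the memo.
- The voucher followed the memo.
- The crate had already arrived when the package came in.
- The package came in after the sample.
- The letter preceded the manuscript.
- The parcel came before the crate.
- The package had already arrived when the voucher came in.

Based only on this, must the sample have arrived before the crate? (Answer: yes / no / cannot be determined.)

yes

Chain the constraints: the sample → the contract → the invoice → the crate. Each link is directly stated, so the sample comes before the crate.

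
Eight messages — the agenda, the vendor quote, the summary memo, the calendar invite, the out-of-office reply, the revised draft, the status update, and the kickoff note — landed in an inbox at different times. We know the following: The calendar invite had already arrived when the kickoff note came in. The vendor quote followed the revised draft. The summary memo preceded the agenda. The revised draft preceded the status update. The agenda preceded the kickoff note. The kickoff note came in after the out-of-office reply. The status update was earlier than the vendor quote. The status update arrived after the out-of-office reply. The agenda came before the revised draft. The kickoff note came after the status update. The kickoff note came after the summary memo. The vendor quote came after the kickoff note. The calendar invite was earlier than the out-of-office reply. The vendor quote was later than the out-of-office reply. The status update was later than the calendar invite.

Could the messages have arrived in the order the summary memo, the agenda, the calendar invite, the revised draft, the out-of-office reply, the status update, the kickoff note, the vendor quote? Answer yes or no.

yes

Check each stated constraint against the proposed order — e.g. the agenda is ahead of the kickoff note; the summary memo is ahead of the kickoff note. Every pair is in the required order; nothing is violated.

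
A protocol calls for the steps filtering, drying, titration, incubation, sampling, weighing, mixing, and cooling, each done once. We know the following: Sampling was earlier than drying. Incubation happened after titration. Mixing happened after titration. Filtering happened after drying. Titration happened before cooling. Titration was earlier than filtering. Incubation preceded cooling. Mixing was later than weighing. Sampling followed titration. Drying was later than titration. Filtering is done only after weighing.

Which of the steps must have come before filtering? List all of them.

Directly stated before filtering: drying, titration, and weighing.
Sampling reaches filtering via sampling → drying → filtering.
No chain forces incubation (or any of the others) ahead of filtering.

drying, sampling, titration, weighing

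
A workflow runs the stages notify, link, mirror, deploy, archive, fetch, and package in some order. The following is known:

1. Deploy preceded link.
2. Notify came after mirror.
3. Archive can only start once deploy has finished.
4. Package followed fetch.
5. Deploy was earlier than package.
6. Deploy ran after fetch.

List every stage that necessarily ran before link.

Directly stated before link: deploy.
Fetch reaches link via fetch → deploy → link.
No chain forces archive (or any of the others) ahead of link.

deploy, fetch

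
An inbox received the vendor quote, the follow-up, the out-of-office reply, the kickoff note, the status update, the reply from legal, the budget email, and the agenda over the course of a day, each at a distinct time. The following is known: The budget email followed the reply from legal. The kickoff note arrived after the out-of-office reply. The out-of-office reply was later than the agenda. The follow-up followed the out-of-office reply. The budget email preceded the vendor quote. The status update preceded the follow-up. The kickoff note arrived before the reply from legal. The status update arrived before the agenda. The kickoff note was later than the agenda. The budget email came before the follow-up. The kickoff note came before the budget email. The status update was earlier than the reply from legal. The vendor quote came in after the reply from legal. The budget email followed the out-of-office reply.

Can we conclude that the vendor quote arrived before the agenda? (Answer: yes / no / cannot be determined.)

no

Tracing the constraints gives the agenda → the out-of-office reply → the budget email → the vendor quote, so the agenda must come before the vendor quote.
That means the vendor quote cannot be before the agenda.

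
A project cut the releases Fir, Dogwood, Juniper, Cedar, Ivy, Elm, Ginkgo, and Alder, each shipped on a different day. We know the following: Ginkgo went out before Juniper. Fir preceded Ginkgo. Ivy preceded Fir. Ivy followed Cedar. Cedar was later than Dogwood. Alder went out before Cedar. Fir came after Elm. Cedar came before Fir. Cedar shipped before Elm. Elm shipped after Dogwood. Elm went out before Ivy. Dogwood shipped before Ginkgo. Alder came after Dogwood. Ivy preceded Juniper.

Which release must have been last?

Every other release has a chain of constraints placing it before Juniper, so Juniper is last.

Juniper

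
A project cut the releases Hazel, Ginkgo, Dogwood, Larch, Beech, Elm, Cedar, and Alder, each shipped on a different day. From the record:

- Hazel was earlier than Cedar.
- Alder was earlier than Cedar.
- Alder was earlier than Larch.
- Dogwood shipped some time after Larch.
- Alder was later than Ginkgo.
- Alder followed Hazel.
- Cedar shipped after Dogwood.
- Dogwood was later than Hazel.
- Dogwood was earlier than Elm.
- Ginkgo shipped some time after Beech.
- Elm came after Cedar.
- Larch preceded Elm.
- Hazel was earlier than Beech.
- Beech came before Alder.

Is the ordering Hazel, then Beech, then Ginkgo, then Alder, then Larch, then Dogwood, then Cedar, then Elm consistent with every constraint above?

yes

Check each stated constraint against the proposed order — e.g. Hazel is ahead of Dogwood; Hazel is ahead of Cedar. Every pair is in the required order; nothing is violated.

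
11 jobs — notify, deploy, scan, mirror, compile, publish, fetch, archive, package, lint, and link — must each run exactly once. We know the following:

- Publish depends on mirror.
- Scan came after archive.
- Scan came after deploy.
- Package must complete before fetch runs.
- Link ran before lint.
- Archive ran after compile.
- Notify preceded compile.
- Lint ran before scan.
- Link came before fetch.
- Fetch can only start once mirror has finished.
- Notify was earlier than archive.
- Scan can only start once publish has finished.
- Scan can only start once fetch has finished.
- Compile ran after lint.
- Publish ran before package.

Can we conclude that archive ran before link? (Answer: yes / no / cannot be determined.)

no

Tracing the constraints gives link → lint → compile → archive, so link must come before archive.
That means archive cannot be before link.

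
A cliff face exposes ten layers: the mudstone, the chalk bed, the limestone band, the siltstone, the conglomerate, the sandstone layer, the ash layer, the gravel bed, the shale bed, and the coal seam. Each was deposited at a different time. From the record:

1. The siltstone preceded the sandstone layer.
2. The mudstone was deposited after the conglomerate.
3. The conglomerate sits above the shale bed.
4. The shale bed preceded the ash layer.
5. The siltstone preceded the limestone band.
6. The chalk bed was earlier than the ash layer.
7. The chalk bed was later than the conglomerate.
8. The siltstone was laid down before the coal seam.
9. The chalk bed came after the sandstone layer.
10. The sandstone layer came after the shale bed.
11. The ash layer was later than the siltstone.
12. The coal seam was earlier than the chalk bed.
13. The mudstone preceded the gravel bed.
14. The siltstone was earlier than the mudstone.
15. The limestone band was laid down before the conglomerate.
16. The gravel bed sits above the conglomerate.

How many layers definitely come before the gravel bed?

5

Directly stated before the gravel bed: the conglomerate and the mudstone.
The limestone band reaches the gravel bed via the limestone band → the conglomerate → the gravel bed.
The shale bed reaches the gravel bed via the shale bed → the conglomerate → the gravel bed.
The siltstone reaches the gravel bed via the siltstone → the mudstone → the gravel bed.
No chain forces the coal seam (or any of the others) ahead of the gravel bed.
That's the conglomerate, the limestone band, the mudstone, the shale bed, and the siltstone — 5 in all.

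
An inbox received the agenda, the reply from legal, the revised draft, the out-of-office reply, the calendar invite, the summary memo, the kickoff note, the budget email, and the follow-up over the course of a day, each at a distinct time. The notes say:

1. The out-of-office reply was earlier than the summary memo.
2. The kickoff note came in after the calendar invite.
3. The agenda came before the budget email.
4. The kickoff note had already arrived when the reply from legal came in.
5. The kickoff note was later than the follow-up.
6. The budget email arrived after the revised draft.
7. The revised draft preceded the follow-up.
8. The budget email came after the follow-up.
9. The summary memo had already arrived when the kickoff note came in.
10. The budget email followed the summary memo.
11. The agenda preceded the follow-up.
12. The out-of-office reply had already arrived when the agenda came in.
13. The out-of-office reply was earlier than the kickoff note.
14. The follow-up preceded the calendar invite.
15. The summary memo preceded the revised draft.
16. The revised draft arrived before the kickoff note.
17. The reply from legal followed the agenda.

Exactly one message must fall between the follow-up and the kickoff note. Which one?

the calendar invite

Tracing the constraints gives the follow-up → the calendar invite → the kickoff note, so the calendar invite sits after the follow-up and before the kickoff note.
No other message is forced both after the follow-up and before the kickoff note.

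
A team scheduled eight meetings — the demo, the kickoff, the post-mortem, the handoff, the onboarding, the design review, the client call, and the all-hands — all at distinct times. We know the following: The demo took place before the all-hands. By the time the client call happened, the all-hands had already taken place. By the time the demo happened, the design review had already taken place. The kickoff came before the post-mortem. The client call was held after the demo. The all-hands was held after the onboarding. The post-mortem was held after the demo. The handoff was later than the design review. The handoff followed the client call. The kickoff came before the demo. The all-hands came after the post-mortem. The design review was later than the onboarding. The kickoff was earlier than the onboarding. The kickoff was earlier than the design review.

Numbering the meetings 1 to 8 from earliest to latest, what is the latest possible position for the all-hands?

The all-hands must come before the client call and the handoff — 2 meetings forced after it.
Everything else can be placed before the all-hands in some valid order, so the all-hands can sit as late as position 8 − 2 = 6.

6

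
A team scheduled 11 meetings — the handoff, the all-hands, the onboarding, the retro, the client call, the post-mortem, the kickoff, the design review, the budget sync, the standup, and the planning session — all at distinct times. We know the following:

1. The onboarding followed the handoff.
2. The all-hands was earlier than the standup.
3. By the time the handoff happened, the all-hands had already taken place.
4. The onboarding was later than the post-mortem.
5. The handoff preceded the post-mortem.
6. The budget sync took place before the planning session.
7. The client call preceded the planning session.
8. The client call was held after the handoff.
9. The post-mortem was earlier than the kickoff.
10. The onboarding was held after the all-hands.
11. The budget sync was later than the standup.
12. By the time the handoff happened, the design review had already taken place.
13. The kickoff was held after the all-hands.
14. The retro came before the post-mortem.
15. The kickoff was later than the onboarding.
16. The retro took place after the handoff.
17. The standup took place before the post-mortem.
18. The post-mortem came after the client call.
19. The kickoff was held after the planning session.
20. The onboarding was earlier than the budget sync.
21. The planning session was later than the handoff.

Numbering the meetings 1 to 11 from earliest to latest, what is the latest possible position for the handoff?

The handoff must come before the budget sync, the client call, the kickoff, the onboarding, the planning session, the post-mortem, and the retro — 7 meetings forced after it.
Everything else can be placed before the handoff in some valid order, so the handoff can sit as late as position 11 − 7 = 4.

4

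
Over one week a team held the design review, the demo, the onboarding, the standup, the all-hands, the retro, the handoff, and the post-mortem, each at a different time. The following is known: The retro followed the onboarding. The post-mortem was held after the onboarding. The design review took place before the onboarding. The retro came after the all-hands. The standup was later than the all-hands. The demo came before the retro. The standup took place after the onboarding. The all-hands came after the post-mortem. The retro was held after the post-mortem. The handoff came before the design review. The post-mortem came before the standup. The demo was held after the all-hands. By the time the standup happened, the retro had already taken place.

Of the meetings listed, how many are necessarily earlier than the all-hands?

Directly stated before the all-hands: the post-mortem.
The design review reaches the all-hands via the design review → the onboarding → the post-mortem → the all-hands.
The handoff reaches the all-hands via the handoff → the design review → the onboarding → the post-mortem → the all-hands.
The onboarding reaches the all-hands via the onboarding → the post-mortem → the all-hands.
No chain forces the retro (or any of the others) ahead of the all-hands.
That's the design review, the handoff, the onboarding, and the post-mortem — 4 in all.

4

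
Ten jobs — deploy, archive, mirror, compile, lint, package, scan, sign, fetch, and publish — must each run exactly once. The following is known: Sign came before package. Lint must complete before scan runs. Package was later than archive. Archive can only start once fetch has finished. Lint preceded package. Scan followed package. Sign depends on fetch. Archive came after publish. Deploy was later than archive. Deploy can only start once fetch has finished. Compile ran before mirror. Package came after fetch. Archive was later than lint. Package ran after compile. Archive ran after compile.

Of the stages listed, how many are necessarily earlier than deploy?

5

Directly stated before deploy: archive and fetch.
Compile reaches deploy via compile → archive → deploy.
Lint reaches deploy via lint → archive → deploy.
Publish reaches deploy via publish → archive → deploy.
No chain forces scan (or any of the others) ahead of deploy.
That's archive, compile, fetch, lint, and publish — 5 in all.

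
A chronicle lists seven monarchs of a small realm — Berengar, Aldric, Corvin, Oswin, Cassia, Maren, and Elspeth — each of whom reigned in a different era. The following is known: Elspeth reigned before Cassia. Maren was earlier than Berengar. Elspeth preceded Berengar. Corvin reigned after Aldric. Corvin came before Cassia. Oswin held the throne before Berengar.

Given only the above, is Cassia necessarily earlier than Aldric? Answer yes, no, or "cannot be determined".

Tracing the constraints gives Aldric → Corvin → Cassia, so Aldric must come before Cassia.
That means Cassia cannot be before Aldric.

no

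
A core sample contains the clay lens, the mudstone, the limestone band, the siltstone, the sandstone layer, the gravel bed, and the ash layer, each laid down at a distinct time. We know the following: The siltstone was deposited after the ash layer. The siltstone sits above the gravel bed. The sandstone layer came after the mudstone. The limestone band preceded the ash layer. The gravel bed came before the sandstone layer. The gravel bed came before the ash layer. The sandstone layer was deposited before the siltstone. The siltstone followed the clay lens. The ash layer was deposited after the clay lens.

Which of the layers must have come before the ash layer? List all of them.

Directly stated before the ash layer: the clay lens, the gravel bed, and the limestone band.
No chain forces the mudstone (or any of the others) ahead of the ash layer.

the clay lens, the gravel bed, the limestone band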